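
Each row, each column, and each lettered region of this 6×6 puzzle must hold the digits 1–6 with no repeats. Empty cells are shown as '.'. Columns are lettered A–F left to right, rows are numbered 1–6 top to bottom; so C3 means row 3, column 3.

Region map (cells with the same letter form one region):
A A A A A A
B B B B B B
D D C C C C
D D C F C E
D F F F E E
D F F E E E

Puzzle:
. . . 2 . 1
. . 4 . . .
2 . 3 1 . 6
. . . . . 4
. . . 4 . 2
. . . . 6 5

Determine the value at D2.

F2 = 3: row 2 has {4}; col 6 has {1,2,4,5,6}; region has {4} → only 3 remains.
D6 = 3: row 6 has {5,6}; col 4 has {1,2,4}; region has {2,4,5,6} → only 3 remains.
E5 = 1: row 5 has {2,4}; col 5 has {6}; region has {2,3,4,5,6} → only 1 remains.
A6 = 4: in row 6, 4 can only go here (every other open cell in that row sees a 4).
B3 = 5: row 3 has {1,2,3,6}; col 2 has {}; region has {2,4} → only 5 remains.
E3 = 4: row 3 has {1,2,3,5,6}; col 5 has {1,6}; region has {1,3,6} → only 4 remains.
B1 = 4: in row 1, 4 can only go here (every other open cell in that row sees a 4).
C5 = 5: in row 5, 5 can only go here (every other open cell in that row sees a 5).
C1 = 6: row 1 has {1,2,4}; col 3 has {3,4,5}; region has {1,2,4} → only 6 remains.
C4 = 2: row 4 has {4}; col 3 has {3,4,5,6}; region has {1,3,4,6} → only 2 remains.
D4 = 6: row 4 has {2,4}; col 4 has {1,2,3,4}; region has {4,5} → only 6 remains.
E4 = 5: row 4 has {2,4,6}; col 5 has {1,4,6}; region has {1,2,3,4,6} → only 5 remains.
B5 = 3: row 5 has {1,2,4,5}; col 2 has {4,5}; region has {4,5,6} → only 3 remains.
C6 = 1: row 6 has {3,4,5,6}; col 3 has {2,3,4,5,6}; region has {3,4,5,6} → only 1 remains.
E1 = 3: row 1 has {1,2,4,6}; col 5 has {1,4,5,6}; region has {1,2,4,6} → only 3 remains.
D2 = 5: row 2 has {3,4}; col 4 has {1,2,3,4,6}; region has {3,4} → only 5 remains.

5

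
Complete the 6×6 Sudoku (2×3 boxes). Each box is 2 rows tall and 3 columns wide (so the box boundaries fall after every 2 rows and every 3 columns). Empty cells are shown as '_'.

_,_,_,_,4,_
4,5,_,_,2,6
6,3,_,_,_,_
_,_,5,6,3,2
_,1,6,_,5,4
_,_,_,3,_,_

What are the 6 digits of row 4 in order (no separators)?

145632

row 2, column 4 = 1: row 2 has {2,4,5,6}; col 4 has {3,6}; box has {2,4,6} → only 1 remains.
row 3, column 5 = 1: row 3 has {3,6}; col 5 has {2,3,4,5}; box has {2,3,6} → only 1 remains.
row 3, column 6 = 5: row 3 has {1,3,6}; col 6 has {2,4,6}; box has {1,2,3,6} → only 5 remains.
row 4, column 1 = 1: row 4 has {2,3,5,6}; col 1 has {4,6}; box has {3,5,6} → only 1 remains.
row 4, column 2 = 4: row 4 has {1,2,3,5,6}; col 2 has {1,3,5}; box has {1,3,5,6} → only 4 remains.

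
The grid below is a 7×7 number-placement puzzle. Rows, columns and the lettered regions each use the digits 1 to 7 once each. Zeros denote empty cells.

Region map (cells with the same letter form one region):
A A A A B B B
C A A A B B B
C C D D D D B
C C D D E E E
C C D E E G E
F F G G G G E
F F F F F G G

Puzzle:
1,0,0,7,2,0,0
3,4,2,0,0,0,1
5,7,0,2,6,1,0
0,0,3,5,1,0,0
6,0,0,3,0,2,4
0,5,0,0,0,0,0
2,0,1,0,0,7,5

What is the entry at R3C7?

3

R2C4 = 6: row 2 has {1,2,3,4}; col 4 has {2,3,5,7}; region has {1,2,4,7} → only 6 remains.
R2C6 = 5: row 2 has {1,2,3,4,6}; col 6 has {1,2,7}; region has {1,2} → only 5 remains.
R3C3 = 4: row 3 has {1,2,5,6,7}; col 3 has {1,2,3}; region has {1,2,3,5,6} → only 4 remains.
R3C7 = 3: row 3 has {1,2,4,5,6,7}; col 7 has {1,4,5}; region has {1,2,5} → only 3 remains.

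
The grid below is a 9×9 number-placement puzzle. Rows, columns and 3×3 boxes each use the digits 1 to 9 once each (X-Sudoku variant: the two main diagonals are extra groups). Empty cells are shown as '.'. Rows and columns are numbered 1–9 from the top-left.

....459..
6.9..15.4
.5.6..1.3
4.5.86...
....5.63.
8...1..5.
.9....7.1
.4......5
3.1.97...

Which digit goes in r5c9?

8

r4c7 = 2: row 4 has {4,5,6,8}; col 7 has {1,5,6,7,9}; box has {3,5,6} → only 2 remains.
r6c7 = 4: row 6 has {1,5,8}; col 7 has {1,2,5,6,7,9}; box has {2,3,5,6} → only 4 remains.
r9c7 = 8: row 9 has {1,3,7,9}; col 7 has {1,2,4,5,6,7,9}; box has {1,5,7} → only 8 remains.
r8c7 = 3: row 8 has {4,5}; col 7 has {1,2,4,5,6,7,8,9}; box has {1,5,7,8} → only 3 remains.
r1c8 = 6: in row 1, 6 can only go here (every other open cell in that row sees a 6).
r3c3 = 4: in row 3, 4 can only go here (every other open cell in that row sees a 4).
r3c6 = 9: in row 3, 9 can only go here (every other open cell in that row sees a 9).
r3c8 = 8: in row 3, 8 can only go here (every other open cell in that row sees an 8).
r5c9 = 8: in row 5, 8 can only go here (every other open cell in that row sees an 8).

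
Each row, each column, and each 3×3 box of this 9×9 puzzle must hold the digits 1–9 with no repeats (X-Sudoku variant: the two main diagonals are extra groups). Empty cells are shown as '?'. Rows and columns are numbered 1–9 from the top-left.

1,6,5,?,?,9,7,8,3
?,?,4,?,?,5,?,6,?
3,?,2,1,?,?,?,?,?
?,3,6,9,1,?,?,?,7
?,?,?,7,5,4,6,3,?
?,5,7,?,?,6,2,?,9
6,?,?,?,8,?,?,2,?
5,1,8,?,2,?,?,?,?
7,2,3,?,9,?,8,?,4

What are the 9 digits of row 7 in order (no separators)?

649587321

R1C5 = 4: row 1 has {1,3,5,6,7,8,9}; col 5 has {1,2,5,8,9}; box has {1,5,9} → only 4 remains.
R3C9 = 5: row 3 has {1,2,3}; col 9 has {3,4,7,9}; box has {3,6,7,8} → only 5 remains.
R6C4 = 8: row 6 has {2,5,6,7,9}; col 4 has {1,7,9}; box has {1,4,5,6,7,9}; anti-diagonal has {1,3,5,6,7} → only 8 remains.
R6C5 = 3: row 6 has {2,5,6,7,8,9}; col 5 has {1,2,4,5,8,9}; box has {1,4,5,6,7,8,9} → only 3 remains.
R7C3 = 9: row 7 has {2,6,8}; col 3 has {2,3,4,5,6,7,8}; box has {1,2,3,5,6,7,8}; anti-diagonal has {1,3,5,6,7,8} → only 9 remains.
R7C7 = 3: row 7 has {2,6,8,9}; col 7 has {2,6,7,8}; box has {2,4,8}; main diagonal has {1,2,4,5,6,9} → only 3 remains.
R7C9 = 1: row 7 has {2,3,6,8,9}; col 9 has {3,4,5,7,9}; box has {2,3,4,8} → only 1 remains.
R8C7 = 9: row 8 has {1,2,5,8}; col 7 has {2,3,6,7,8}; box has {1,2,3,4,8} → only 9 remains.
R8C8 = 7: row 8 has {1,2,5,8,9}; col 8 has {2,3,6,8}; box has {1,2,3,4,8,9}; main diagonal has {1,2,3,4,5,6,9} → only 7 remains.
R8C9 = 6: row 8 has {1,2,5,7,8,9}; col 9 has {1,3,4,5,7,9}; box has {1,2,3,4,7,8,9} → only 6 remains.
R9C6 = 1: row 9 has {2,3,4,7,8,9}; col 6 has {4,5,6,9}; box has {2,8,9} → only 1 remains.
R9C8 = 5: row 9 has {1,2,3,4,7,8,9}; col 8 has {2,3,6,7,8}; box has {1,2,3,4,6,7,8,9} → only 5 remains.
R1C4 = 2: row 1 has {1,3,4,5,6,7,8,9}; col 4 has {1,7,8,9}; box has {1,4,5,9} → only 2 remains.
R2C2 = 8: row 2 has {4,5,6}; col 2 has {1,2,3,5,6}; box has {1,2,3,4,5,6}; main diagonal has {1,2,3,4,5,6,7,9} → only 8 remains.
R2C4 = 3: row 2 has {4,5,6,8}; col 4 has {1,2,7,8,9}; box has {1,2,4,5,9} → only 3 remains.
R2C5 = 7: row 2 has {3,4,5,6,8}; col 5 has {1,2,3,4,5,8,9}; box has {1,2,3,4,5,9} → only 7 remains.
R2C7 = 1: row 2 has {3,4,5,6,7,8}; col 7 has {2,3,6,7,8,9}; box has {3,5,6,7,8} → only 1 remains.
R2C9 = 2: row 2 has {1,3,4,5,6,7,8}; col 9 has {1,3,4,5,6,7,9}; box has {1,3,5,6,7,8} → only 2 remains.
R3C5 = 6: row 3 has {1,2,3,5}; col 5 has {1,2,3,4,5,7,8,9}; box has {1,2,3,4,5,7,9} → only 6 remains.
R3C6 = 8: row 3 has {1,2,3,5,6}; col 6 has {1,4,5,6,9}; box has {1,2,3,4,5,6,7,9} → only 8 remains.
R3C7 = 4: row 3 has {1,2,3,5,6,8}; col 7 has {1,2,3,6,7,8,9}; box has {1,2,3,5,6,7,8}; anti-diagonal has {1,3,5,6,7,8,9} → only 4 remains.
R3C8 = 9: row 3 has {1,2,3,4,5,6,8}; col 8 has {2,3,5,6,7,8}; box has {1,2,3,4,5,6,7,8} → only 9 remains.
R4C6 = 2: row 4 has {1,3,6,7,9}; col 6 has {1,4,5,6,8,9}; box has {1,3,4,5,6,7,8,9}; anti-diagonal has {1,3,4,5,6,7,8,9} → only 2 remains.
R4C7 = 5: row 4 has {1,2,3,6,7,9}; col 7 has {1,2,3,4,6,7,8,9}; box has {2,3,6,7,9} → only 5 remains.
R4C8 = 4: row 4 has {1,2,3,5,6,7,9}; col 8 has {2,3,5,6,7,8,9}; box has {2,3,5,6,7,9} → only 4 remains.
R5C2 = 9: row 5 has {3,4,5,6,7}; col 2 has {1,2,3,5,6,8}; box has {3,5,6,7} → only 9 remains.
R5C3 = 1: row 5 has {3,4,5,6,7,9}; col 3 has {2,3,4,5,6,7,8,9}; box has {3,5,6,7,9} → only 1 remains.
R5C9 = 8: row 5 has {1,3,4,5,6,7,9}; col 9 has {1,2,3,4,5,6,7,9}; box has {2,3,4,5,6,7,9} → only 8 remains.
R6C1 = 4: row 6 has {2,3,5,6,7,8,9}; col 1 has {1,3,5,6,7}; box has {1,3,5,6,7,9} → only 4 remains.
R6C8 = 1: row 6 has {2,3,4,5,6,7,8,9}; col 8 has {2,3,4,5,6,7,8,9}; box has {2,3,4,5,6,7,8,9} → only 1 remains.
R7C2 = 4: row 7 has {1,2,3,6,8,9}; col 2 has {1,2,3,5,6,8,9}; box has {1,2,3,5,6,7,8,9} → only 4 remains.
R7C4 = 5: row 7 has {1,2,3,4,6,8,9}; col 4 has {1,2,3,7,8,9}; box has {1,2,8,9} → only 5 remains.
R7C6 = 7: row 7 has {1,2,3,4,5,6,8,9}; col 6 has {1,2,4,5,6,8,9}; box has {1,2,5,8,9} → only 7 remains.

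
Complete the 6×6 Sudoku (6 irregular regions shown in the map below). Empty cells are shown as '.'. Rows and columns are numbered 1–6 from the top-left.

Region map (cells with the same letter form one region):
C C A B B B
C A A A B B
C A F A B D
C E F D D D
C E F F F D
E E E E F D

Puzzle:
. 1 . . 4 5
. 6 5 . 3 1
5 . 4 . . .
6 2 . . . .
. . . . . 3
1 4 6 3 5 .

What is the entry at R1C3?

2

R3C2 = 3: row 3 has {4,5}; col 2 has {1,2,4,6}; region has {5,6} → only 3 remains.
R4C5 = 1: row 4 has {2,6}; col 5 has {3,4,5}; region has {3} → only 1 remains.
R4C6 = 4: row 4 has {1,2,6}; col 6 has {1,3,5}; region has {1,3} → only 4 remains.
R5C2 = 5: row 5 has {3}; col 2 has {1,2,3,4,6}; region has {1,2,3,4,6} → only 5 remains.
R6C6 = 2: row 6 has {1,3,4,5,6}; col 6 has {1,3,4,5}; region has {1,3,4} → only 2 remains.
R1C3 = 2: row 1 has {1,4,5}; col 3 has {4,5,6}; region has {3,5,6} → only 2 remains.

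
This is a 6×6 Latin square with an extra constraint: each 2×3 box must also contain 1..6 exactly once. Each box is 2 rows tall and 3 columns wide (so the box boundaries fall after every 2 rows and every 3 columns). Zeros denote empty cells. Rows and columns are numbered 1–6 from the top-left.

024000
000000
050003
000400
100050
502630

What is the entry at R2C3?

5

R5C4 = 2: row 5 has {1,5}; col 4 has {4,6}; box has {3,5,6} → only 2 remains.
R5C6 = 4: row 5 has {1,2,5}; col 6 has {3}; box has {2,3,5,6} → only 4 remains.
R6C2 = 4: row 6 has {2,3,5,6}; col 2 has {2,5}; box has {1,2,5} → only 4 remains.
R6C6 = 1: row 6 has {2,3,4,5,6}; col 6 has {3,4}; box has {2,3,4,5,6} → only 1 remains.
R3C4 = 1: row 3 has {3,5}; col 4 has {2,4,6}; box has {3,4} → only 1 remains.
R3C3 = 6: row 3 has {1,3,5}; col 3 has {2,4}; box has {5} → only 6 remains.
R3C5 = 2: row 3 has {1,3,5,6}; col 5 has {3,5}; box has {1,3,4} → only 2 remains.
R4C5 = 6: row 4 has {4}; col 5 has {2,3,5}; box has {1,2,3,4} → only 6 remains.
R4C6 = 5: row 4 has {4,6}; col 6 has {1,3,4}; box has {1,2,3,4,6} → only 5 remains.
R5C3 = 3: row 5 has {1,2,4,5}; col 3 has {2,4,6}; box has {1,2,4,5} → only 3 remains.
R1C5 = 1: row 1 has {2,4}; col 5 has {2,3,5,6}; box has {} → only 1 remains.
R1C6 = 6: row 1 has {1,2,4}; col 6 has {1,3,4,5}; box has {1} → only 6 remains.
R2C5 = 4: row 2 has {}; col 5 has {1,2,3,5,6}; box has {1,6} → only 4 remains.
R2C6 = 2: row 2 has {4}; col 6 has {1,3,4,5,6}; box has {1,4,6} → only 2 remains.
R3C1 = 4: row 3 has {1,2,3,5,6}; col 1 has {1,5}; box has {5,6} → only 4 remains.
R4C3 = 1: row 4 has {4,5,6}; col 3 has {2,3,4,6}; box has {4,5,6} → only 1 remains.
R5C2 = 6: row 5 has {1,2,3,4,5}; col 2 has {2,4,5}; box has {1,2,3,4,5} → only 6 remains.
R1C1 = 3: row 1 has {1,2,4,6}; col 1 has {1,4,5}; box has {2,4} → only 3 remains.
R1C4 = 5: row 1 has {1,2,3,4,6}; col 4 has {1,2,4,6}; box has {1,2,4,6} → only 5 remains.
R2C1 = 6: row 2 has {2,4}; col 1 has {1,3,4,5}; box has {2,3,4} → only 6 remains.
R2C2 = 1: row 2 has {2,4,6}; col 2 has {2,4,5,6}; box has {2,3,4,6} → only 1 remains.
R2C3 = 5: row 2 has {1,2,4,6}; col 3 has {1,2,3,4,6}; box has {1,2,3,4,6} → only 5 remains.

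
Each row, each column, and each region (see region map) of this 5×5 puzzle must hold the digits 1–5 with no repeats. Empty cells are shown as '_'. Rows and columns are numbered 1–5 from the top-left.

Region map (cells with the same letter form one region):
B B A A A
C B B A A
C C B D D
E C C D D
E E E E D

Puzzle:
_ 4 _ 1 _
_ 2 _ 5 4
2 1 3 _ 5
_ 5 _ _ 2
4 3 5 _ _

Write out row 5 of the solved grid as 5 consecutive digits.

r1c1 = 5: row 1 has {1,4}; col 1 has {2,4}; region has {2,3,4} → only 5 remains.
r1c3 = 2: row 1 has {1,4,5}; col 3 has {3,5}; region has {1,4,5} → only 2 remains.
r1c5 = 3: row 1 has {1,2,4,5}; col 5 has {2,4,5}; region has {1,2,4,5} → only 3 remains.
r2c1 = 3: row 2 has {2,4,5}; col 1 has {2,4,5}; region has {1,2,5} → only 3 remains.
r2c3 = 1: row 2 has {2,3,4,5}; col 3 has {2,3,5}; region has {2,3,4,5} → only 1 remains.
r3c4 = 4: row 3 has {1,2,3,5}; col 4 has {1,5}; region has {2,5} → only 4 remains.
r4c1 = 1: row 4 has {2,5}; col 1 has {2,3,4,5}; region has {3,4,5} → only 1 remains.
r4c3 = 4: row 4 has {1,2,5}; col 3 has {1,2,3,5}; region has {1,2,3,5} → only 4 remains.
r4c4 = 3: row 4 has {1,2,4,5}; col 4 has {1,4,5}; region has {2,4,5} → only 3 remains.
r5c4 = 2: row 5 has {3,4,5}; col 4 has {1,3,4,5}; region has {1,3,4,5} → only 2 remains.
r5c5 = 1: row 5 has {2,3,4,5}; col 5 has {2,3,4,5}; region has {2,3,4,5} → only 1 remains.

43521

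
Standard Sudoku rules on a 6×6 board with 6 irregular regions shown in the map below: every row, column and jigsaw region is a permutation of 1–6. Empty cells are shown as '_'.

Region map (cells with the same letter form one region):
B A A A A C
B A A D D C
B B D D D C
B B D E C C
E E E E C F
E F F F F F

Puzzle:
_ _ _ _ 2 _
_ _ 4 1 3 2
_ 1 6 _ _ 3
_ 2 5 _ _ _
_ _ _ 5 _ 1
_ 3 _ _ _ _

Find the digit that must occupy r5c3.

r3c5 = 4: row 3 has {1,3,6}; col 5 has {2,3}; region has {1,3,5,6} → only 4 remains.
r5c5 = 6: row 5 has {1,5}; col 5 has {2,3,4}; region has {2,3} → only 6 remains.
r6c3 = 2: row 6 has {3}; col 3 has {4,5,6}; region has {1,3} → only 2 remains.
r6c5 = 5: row 6 has {2,3}; col 5 has {2,3,4,6}; region has {1,2,3} → only 5 remains.
r3c1 = 5: row 3 has {1,3,4,6}; col 1 has {}; region has {1,2} → only 5 remains.
r3c4 = 2: row 3 has {1,3,4,5,6}; col 4 has {1,5}; region has {1,3,4,5,6} → only 2 remains.
r4c5 = 1: row 4 has {2,5}; col 5 has {2,3,4,5,6}; region has {2,3,6} → only 1 remains.
r4c6 = 4: row 4 has {1,2,5}; col 6 has {1,2,3}; region has {1,2,3,6} → only 4 remains.
r5c2 = 4: row 5 has {1,5,6}; col 2 has {1,2,3}; region has {5} → only 4 remains.
r5c3 = 3: row 5 has {1,4,5,6}; col 3 has {2,4,5,6}; region has {4,5} → only 3 remains.

3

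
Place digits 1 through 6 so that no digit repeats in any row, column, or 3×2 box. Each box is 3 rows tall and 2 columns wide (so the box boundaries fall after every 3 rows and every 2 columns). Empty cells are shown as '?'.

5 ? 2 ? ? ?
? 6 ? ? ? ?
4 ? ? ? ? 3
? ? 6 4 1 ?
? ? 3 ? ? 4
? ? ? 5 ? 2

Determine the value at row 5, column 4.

row 4, column 6 = 5 (sole candidate).
row 5, column 5 = 6 (sole candidate).
row 6, column 3 = 1 (sole candidate).
row 6, column 5 = 3 (sole candidate).
row 1, column 5 = 4 (sole candidate).
row 2, column 6 = 1 (sole candidate).
row 3, column 3 = 5 (sole candidate).
row 3, column 5 = 2 (sole candidate).
row 5, column 4 = 2: row 5 has {3,4,6}; col 4 has {4,5}; box has {1,3,4,5,6} → only 2 remains.

2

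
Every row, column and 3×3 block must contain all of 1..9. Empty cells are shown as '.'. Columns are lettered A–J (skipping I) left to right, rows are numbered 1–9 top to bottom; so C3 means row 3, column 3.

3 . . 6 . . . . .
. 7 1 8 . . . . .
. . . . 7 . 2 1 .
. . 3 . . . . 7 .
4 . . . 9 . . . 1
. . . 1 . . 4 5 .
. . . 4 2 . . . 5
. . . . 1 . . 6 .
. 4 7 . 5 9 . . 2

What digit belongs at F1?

1

E1 = 4 (sole candidate).
E2 = 3 (sole candidate).
F3 = 5 (sole candidate).
D9 = 3 (sole candidate).
H9 = 8 (sole candidate).
H1 = 9 (sole candidate).
F2 = 2 (sole candidate).
H2 = 4 (sole candidate).
J2 = 6 (sole candidate).
D3 = 9 (sole candidate).
H7 = 3 (sole candidate).
D8 = 7 (sole candidate).
F8 = 8 (sole candidate).
G8 = 9 (sole candidate).
J8 = 4 (sole candidate).
G9 = 1 (sole candidate).
F1 = 1: row 1 has {3,4,6,9}; col 6 has {2,5,8,9}; box has {2,3,4,5,6,7,8,9} → only 1 remains.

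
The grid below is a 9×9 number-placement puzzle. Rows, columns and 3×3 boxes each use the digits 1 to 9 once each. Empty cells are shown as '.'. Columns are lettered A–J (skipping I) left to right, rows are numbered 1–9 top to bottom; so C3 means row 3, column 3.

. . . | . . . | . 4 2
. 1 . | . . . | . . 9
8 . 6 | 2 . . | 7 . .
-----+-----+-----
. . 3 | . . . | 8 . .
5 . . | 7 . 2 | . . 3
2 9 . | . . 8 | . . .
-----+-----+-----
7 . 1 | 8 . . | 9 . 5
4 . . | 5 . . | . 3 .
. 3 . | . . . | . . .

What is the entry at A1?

9

A2 = 3 (sole candidate).
J3 = 1 (sole candidate).
A1 = 9: row 1 has {2,4}; col 1 has {2,3,4,5,7,8}; box has {1,3,6,8} → only 9 remains.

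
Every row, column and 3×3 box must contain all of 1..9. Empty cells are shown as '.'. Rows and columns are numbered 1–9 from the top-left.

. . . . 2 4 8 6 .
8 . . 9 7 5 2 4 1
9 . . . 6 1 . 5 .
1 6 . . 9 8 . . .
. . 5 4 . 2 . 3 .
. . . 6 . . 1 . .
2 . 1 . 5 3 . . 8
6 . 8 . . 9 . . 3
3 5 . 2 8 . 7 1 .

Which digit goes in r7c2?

r1c4 = 3 (sole candidate).
r2c2 = 3 (sole candidate).
r2c3 = 6 (sole candidate).
r3c4 = 8 (sole candidate).
r3c7 = 3 (sole candidate).
r3c9 = 7 (sole candidate).
r5c1 = 7 (sole candidate).
r5c5 = 1 (sole candidate).
r6c1 = 4 (sole candidate).
r6c5 = 3 (sole candidate).
r6c6 = 7 (sole candidate).
r7c4 = 7 (sole candidate).
r7c8 = 9 (sole candidate).
r8c4 = 1 (sole candidate).
r8c5 = 4 (sole candidate).
r8c7 = 5 (sole candidate).
r8c8 = 2 (sole candidate).
r9c6 = 6 (sole candidate).
r9c9 = 4 (sole candidate).
r1c1 = 5 (sole candidate).
r1c3 = 7 (sole candidate).
r1c9 = 9 (sole candidate).
r4c4 = 5 (sole candidate).
r4c7 = 4 (sole candidate).
r4c8 = 7 (sole candidate).
r4c9 = 2 (sole candidate).
r5c9 = 6 (sole candidate).
r6c8 = 8 (sole candidate).
r6c9 = 5 (sole candidate).
r7c2 = 4: row 7 has {1,2,3,5,7,8,9}; col 2 has {3,5,6}; box has {1,2,3,5,6,8} → only 4 remains.

4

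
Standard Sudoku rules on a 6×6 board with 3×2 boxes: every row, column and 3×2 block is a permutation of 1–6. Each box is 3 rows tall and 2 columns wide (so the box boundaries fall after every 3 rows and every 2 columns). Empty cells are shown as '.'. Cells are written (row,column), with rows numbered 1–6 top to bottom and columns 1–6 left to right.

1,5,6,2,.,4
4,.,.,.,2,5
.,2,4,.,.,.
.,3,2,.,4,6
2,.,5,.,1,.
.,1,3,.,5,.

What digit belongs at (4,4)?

1

(1,5) = 3 (sole candidate).
(2,2) = 6 (sole candidate).
(2,3) = 1 (sole candidate).
(2,4) = 3 (sole candidate).
(3,1) = 3 (sole candidate).
(3,4) = 5 (sole candidate).
(3,5) = 6 (sole candidate).
(3,6) = 1 (sole candidate).
(4,1) = 5 (sole candidate).
(4,4) = 1: row 4 has {2,3,4,5,6}; col 4 has {2,3,5}; box has {2,3,5} → only 1 remains.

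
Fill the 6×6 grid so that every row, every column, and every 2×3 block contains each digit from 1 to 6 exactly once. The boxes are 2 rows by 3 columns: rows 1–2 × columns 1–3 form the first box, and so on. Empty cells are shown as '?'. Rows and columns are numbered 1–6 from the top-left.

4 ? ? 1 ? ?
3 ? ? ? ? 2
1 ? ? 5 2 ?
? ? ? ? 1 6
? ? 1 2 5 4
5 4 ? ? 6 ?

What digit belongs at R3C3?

R1C5 = 3: row 1 has {1,4}; col 5 has {1,2,5,6}; box has {1,2} → only 3 remains.
R1C6 = 5: row 1 has {1,3,4}; col 6 has {2,4,6}; box has {1,2,3} → only 5 remains.
R2C5 = 4: row 2 has {2,3}; col 5 has {1,2,3,5,6}; box has {1,2,3,5} → only 4 remains.
R3C6 = 3: row 3 has {1,2,5}; col 6 has {2,4,5,6}; box has {1,2,5,6} → only 3 remains.
R4C1 = 2: row 4 has {1,6}; col 1 has {1,3,4,5}; box has {1} → only 2 remains.
R4C4 = 4: row 4 has {1,2,6}; col 4 has {1,2,5}; box has {1,2,3,5,6} → only 4 remains.
R5C1 = 6: row 5 has {1,2,4,5}; col 1 has {1,2,3,4,5}; box has {1,4,5} → only 6 remains.
R5C2 = 3: row 5 has {1,2,4,5,6}; col 2 has {4}; box has {1,4,5,6} → only 3 remains.
R6C3 = 2: row 6 has {4,5,6}; col 3 has {1}; box has {1,3,4,5,6} → only 2 remains.
R6C4 = 3: row 6 has {2,4,5,6}; col 4 has {1,2,4,5}; box has {2,4,5,6} → only 3 remains.
R6C6 = 1: row 6 has {2,3,4,5,6}; col 6 has {2,3,4,5,6}; box has {2,3,4,5,6} → only 1 remains.
R1C3 = 6: row 1 has {1,3,4,5}; col 3 has {1,2}; box has {3,4} → only 6 remains.
R2C3 = 5: row 2 has {2,3,4}; col 3 has {1,2,6}; box has {3,4,6} → only 5 remains.
R2C4 = 6: row 2 has {2,3,4,5}; col 4 has {1,2,3,4,5}; box has {1,2,3,4,5} → only 6 remains.
R3C2 = 6: row 3 has {1,2,3,5}; col 2 has {3,4}; box has {1,2} → only 6 remains.
R3C3 = 4: row 3 has {1,2,3,5,6}; col 3 has {1,2,5,6}; box has {1,2,6} → only 4 remains.

4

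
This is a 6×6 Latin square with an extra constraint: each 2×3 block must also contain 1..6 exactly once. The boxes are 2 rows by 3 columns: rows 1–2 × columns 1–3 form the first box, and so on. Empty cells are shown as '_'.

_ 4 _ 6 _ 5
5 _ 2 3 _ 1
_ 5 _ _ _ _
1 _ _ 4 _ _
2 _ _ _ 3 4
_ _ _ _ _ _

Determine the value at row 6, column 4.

row 1, column 1 = 3 (sole candidate).
row 1, column 3 = 1 (sole candidate).
row 1, column 5 = 2 (sole candidate).
row 2, column 2 = 6 (sole candidate).
row 2, column 5 = 4 (sole candidate).
row 5, column 2 = 1 (sole candidate).
row 5, column 4 = 5 (sole candidate).
row 6, column 2 = 3 (sole candidate).
row 4, column 2 = 2 (sole candidate).
row 5, column 3 = 6 (sole candidate).
row 6, column 1 = 4 (sole candidate).
row 6, column 3 = 5 (sole candidate).
row 3, column 1 = 6 (sole candidate).
row 3, column 5 = 1 (sole candidate).
row 4, column 3 = 3 (sole candidate).
row 4, column 6 = 6 (sole candidate).
row 6, column 5 = 6 (sole candidate).
row 6, column 6 = 2 (sole candidate).
row 3, column 3 = 4 (sole candidate).
row 3, column 4 = 2 (sole candidate).
row 3, column 6 = 3 (sole candidate).
row 4, column 5 = 5 (sole candidate).
row 6, column 4 = 1: row 6 has {2,3,4,5,6}; col 4 has {2,3,4,5,6}; box has {2,3,4,5,6} → only 1 remains.

1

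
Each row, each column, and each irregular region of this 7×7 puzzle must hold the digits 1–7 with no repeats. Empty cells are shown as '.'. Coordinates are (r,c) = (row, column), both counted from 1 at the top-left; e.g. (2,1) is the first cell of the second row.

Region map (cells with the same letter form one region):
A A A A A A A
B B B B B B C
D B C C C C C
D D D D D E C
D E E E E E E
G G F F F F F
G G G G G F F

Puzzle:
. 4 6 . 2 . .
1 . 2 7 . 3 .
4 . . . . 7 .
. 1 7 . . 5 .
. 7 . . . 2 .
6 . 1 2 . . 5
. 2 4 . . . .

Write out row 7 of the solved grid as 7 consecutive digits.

(1,6) = 1: row 1 has {2,4,6}; col 6 has {2,3,5,7}; region has {2,4,6} → only 1 remains.
(5,3) = 3: row 5 has {2,7}; col 3 has {1,2,4,6,7}; region has {2,5,7} → only 3 remains.
(6,2) = 3: row 6 has {1,2,5,6}; col 2 has {1,2,4,7}; region has {2,4,6} → only 3 remains.
(6,6) = 4: row 6 has {1,2,3,5,6}; col 6 has {1,2,3,5,7}; region has {1,2,5} → only 4 remains.
(7,6) = 6: row 7 has {2,4}; col 6 has {1,2,3,4,5,7}; region has {1,2,4,5} → only 6 remains.
(3,3) = 5: row 3 has {4,7}; col 3 has {1,2,3,4,6,7}; region has {7} → only 5 remains.
(5,1) = 5: row 5 has {2,3,7}; col 1 has {1,4,6}; region has {1,4,7} → only 5 remains.
(6,5) = 7: row 6 has {1,2,3,4,5,6}; col 5 has {2}; region has {1,2,4,5,6} → only 7 remains.
(7,1) = 7: row 7 has {2,4,6}; col 1 has {1,4,5,6}; region has {2,3,4,6} → only 7 remains.
(7,7) = 3: row 7 has {2,4,6,7}; col 7 has {5}; region has {1,2,4,5,6,7} → only 3 remains.
(1,1) = 3: row 1 has {1,2,4,6}; col 1 has {1,4,5,6,7}; region has {1,2,4,6} → only 3 remains.
(1,4) = 5: row 1 has {1,2,3,4,6}; col 4 has {2,7}; region has {1,2,3,4,6} → only 5 remains.
(1,7) = 7: row 1 has {1,2,3,4,5,6}; col 7 has {3,5}; region has {1,2,3,4,5,6} → only 7 remains.
(3,2) = 6: row 3 has {4,5,7}; col 2 has {1,2,3,4,7}; region has {1,2,3,7} → only 6 remains.
(4,1) = 2: row 4 has {1,5,7}; col 1 has {1,3,4,5,6,7}; region has {1,4,5,7} → only 2 remains.
(7,4) = 1: row 7 has {2,3,4,6,7}; col 4 has {2,5,7}; region has {2,3,4,6,7} → only 1 remains.
(7,5) = 5: row 7 has {1,2,3,4,6,7}; col 5 has {2,7}; region has {1,2,3,4,6,7} → only 5 remains.

7241563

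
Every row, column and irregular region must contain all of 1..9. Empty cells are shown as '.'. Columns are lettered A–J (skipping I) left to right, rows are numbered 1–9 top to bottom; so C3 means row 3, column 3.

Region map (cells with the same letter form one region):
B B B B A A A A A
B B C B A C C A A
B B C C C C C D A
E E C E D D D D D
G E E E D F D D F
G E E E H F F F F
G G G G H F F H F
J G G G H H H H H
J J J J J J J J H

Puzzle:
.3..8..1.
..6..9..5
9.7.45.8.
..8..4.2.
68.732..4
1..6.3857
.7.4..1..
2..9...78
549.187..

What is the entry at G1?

A4 = 3 (sole candidate).
H5 = 9 (sole candidate).
A7 = 8 (sole candidate).
F7 = 6 (sole candidate).
H7 = 3 (sole candidate).
J7 = 9 (sole candidate).
B8 = 5 (sole candidate).
C8 = 3 (sole candidate).
E8 = 6 (sole candidate).
F8 = 1 (sole candidate).
G8 = 4 (sole candidate).
D9 = 3 (sole candidate).
H9 = 6 (sole candidate).
J9 = 2 (sole candidate).
F1 = 7 (sole candidate).
J1 = 6 (sole candidate).
E2 = 2 (sole candidate).
G2 = 3 (sole candidate).
H2 = 4 (sole candidate).
G3 = 2 (sole candidate).
J3 = 3 (sole candidate).
J4 = 1 (sole candidate).
G5 = 5 (sole candidate).
E6 = 9 (sole candidate).
C7 = 2 (sole candidate).
E7 = 5 (sole candidate).
A1 = 4 (sole candidate).
C1 = 5 (sole candidate).
D1 = 2 (sole candidate).
G1 = 9: row 1 has {1,2,3,4,5,6,7,8}; col 7 has {1,2,3,4,5,7,8}; region has {1,2,3,4,5,6,7,8} → only 9 remains.

9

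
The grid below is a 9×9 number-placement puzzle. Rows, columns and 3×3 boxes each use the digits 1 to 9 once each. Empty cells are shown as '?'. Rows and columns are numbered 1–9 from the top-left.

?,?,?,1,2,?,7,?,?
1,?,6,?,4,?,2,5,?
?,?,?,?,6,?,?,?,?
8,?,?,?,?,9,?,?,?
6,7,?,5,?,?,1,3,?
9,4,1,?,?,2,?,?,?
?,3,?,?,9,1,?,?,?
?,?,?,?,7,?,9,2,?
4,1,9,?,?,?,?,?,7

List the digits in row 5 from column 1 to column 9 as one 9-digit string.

r5c3 = 2: row 5 has {1,3,5,6,7}; col 3 has {1,6,9}; box has {1,4,6,7,8,9} → only 2 remains.
r5c5 = 8: row 5 has {1,2,3,5,6,7}; col 5 has {2,4,6,7,9}; box has {2,5,9} → only 8 remains.
r5c6 = 4: row 5 has {1,2,3,5,6,7,8}; col 6 has {1,2,9}; box has {2,5,8,9} → only 4 remains.
r5c9 = 9: row 5 has {1,2,3,4,5,6,7,8}; col 9 has {7}; box has {1,3} → only 9 remains.

672584139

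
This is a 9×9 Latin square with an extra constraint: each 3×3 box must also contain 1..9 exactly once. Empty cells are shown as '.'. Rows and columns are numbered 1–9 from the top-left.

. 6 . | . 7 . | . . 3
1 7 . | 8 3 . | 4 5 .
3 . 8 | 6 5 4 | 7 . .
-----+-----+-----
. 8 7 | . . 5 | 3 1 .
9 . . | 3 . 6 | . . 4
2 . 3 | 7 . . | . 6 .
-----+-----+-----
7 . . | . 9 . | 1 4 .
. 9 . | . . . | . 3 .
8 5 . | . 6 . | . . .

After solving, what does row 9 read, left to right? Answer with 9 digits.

row 3, column 2 = 2 (sole candidate).
row 3, column 8 = 9 (sole candidate).
row 3, column 9 = 1 (sole candidate).
row 5, column 2 = 1 (sole candidate).
row 5, column 3 = 5 (sole candidate).
row 6, column 2 = 4 (sole candidate).
row 7, column 2 = 3 (sole candidate).
row 2, column 3 = 9 (sole candidate).
row 2, column 6 = 2 (sole candidate).
row 2, column 9 = 6 (sole candidate).
row 4, column 1 = 6 (sole candidate).
row 7, column 6 = 8 (sole candidate).
row 8, column 1 = 4 (sole candidate).
row 1, column 1 = 5 (sole candidate).
row 1, column 3 = 4 (sole candidate).
row 5, column 8 = 7 (hidden single in row 5).
row 9, column 8 = 2: row 9 has {5,6,8}; col 8 has {1,3,4,5,6,7,9}; box has {1,3,4} → only 2 remains.
row 1, column 8 = 8 (sole candidate).
row 7, column 9 = 5 (sole candidate).
row 9, column 3 = 1: row 9 has {2,5,6,8}; col 3 has {3,4,5,7,8,9}; box has {3,4,5,7,8,9} → only 1 remains.
row 9, column 4 = 4: row 9 has {1,2,5,6,8}; col 4 has {3,6,7,8}; box has {6,8,9} → only 4 remains.
row 9, column 7 = 9: row 9 has {1,2,4,5,6,8}; col 7 has {1,3,4,7}; box has {1,2,3,4,5} → only 9 remains.
row 9, column 9 = 7: row 9 has {1,2,4,5,6,8,9}; col 9 has {1,3,4,5,6}; box has {1,2,3,4,5,9} → only 7 remains.
row 1, column 7 = 2 (sole candidate).
row 5, column 7 = 8 (sole candidate).
row 6, column 7 = 5 (sole candidate).
row 6, column 9 = 9 (sole candidate).
row 7, column 4 = 2 (sole candidate).
row 8, column 5 = 1 (sole candidate).
row 8, column 6 = 7 (sole candidate).
row 8, column 7 = 6 (sole candidate).
row 8, column 9 = 8 (sole candidate).
row 9, column 6 = 3: row 9 has {1,2,4,5,6,7,8,9}; col 6 has {2,4,5,6,7,8}; box has {1,2,4,6,7,8,9} → only 3 remains.

851463927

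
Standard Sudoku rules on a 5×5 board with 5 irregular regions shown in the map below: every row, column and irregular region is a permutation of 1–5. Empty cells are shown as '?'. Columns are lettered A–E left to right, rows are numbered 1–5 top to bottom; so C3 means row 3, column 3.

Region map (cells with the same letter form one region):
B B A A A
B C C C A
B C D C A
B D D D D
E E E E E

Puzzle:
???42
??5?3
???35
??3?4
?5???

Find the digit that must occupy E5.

1

C1 = 1 (sole candidate).
C3 = 2 (sole candidate).
B4 = 1 (sole candidate).
D4 = 5 (sole candidate).
C5 = 4 (sole candidate).
E5 = 1: row 5 has {4,5}; col 5 has {2,3,4,5}; region has {4,5} → only 1 remains.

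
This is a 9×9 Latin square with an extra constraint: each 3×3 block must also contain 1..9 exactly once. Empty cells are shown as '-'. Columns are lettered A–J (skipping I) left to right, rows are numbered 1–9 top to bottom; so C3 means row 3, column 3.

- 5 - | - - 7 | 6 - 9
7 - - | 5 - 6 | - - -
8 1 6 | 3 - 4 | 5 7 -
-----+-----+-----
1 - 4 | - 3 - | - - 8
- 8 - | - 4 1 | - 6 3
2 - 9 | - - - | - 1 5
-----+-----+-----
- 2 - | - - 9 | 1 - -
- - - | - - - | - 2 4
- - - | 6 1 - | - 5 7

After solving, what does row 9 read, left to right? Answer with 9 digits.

948612357

J3 = 2: row 3 has {1,3,4,5,6,7,8}; col 9 has {3,4,5,7,8,9}; box has {5,6,7,9} → only 2 remains.
H4 = 9: row 4 has {1,3,4,8}; col 8 has {1,2,5,6,7}; box has {1,3,5,6,8} → only 9 remains.
A5 = 5: row 5 has {1,3,4,6,8}; col 1 has {1,2,7,8}; box has {1,2,4,8,9} → only 5 remains.
C5 = 7: row 5 has {1,3,4,5,6,8}; col 3 has {4,6,9}; box has {1,2,4,5,8,9} → only 7 remains.
G5 = 2: row 5 has {1,3,4,5,6,7,8}; col 7 has {1,5,6}; box has {1,3,5,6,8,9} → only 2 remains.
F6 = 8: row 6 has {1,2,5,9}; col 6 has {1,4,6,7,9}; box has {1,3,4} → only 8 remains.
J7 = 6: row 7 has {1,2,9}; col 9 has {2,3,4,5,7,8,9}; box has {1,2,4,5,7} → only 6 remains.
J2 = 1: row 2 has {5,6,7}; col 9 has {2,3,4,5,6,7,8,9}; box has {2,5,6,7,9} → only 1 remains.
E3 = 9: row 3 has {1,2,3,4,5,6,7,8}; col 5 has {1,3,4}; box has {3,4,5,6,7} → only 9 remains.
B4 = 6: row 4 has {1,3,4,8,9}; col 2 has {1,2,5,8}; box has {1,2,4,5,7,8,9} → only 6 remains.
G4 = 7: row 4 has {1,3,4,6,8,9}; col 7 has {1,2,5,6}; box has {1,2,3,5,6,8,9} → only 7 remains.
D5 = 9: row 5 has {1,2,3,4,5,6,7,8}; col 4 has {3,5,6}; box has {1,3,4,8} → only 9 remains.
B6 = 3: row 6 has {1,2,5,8,9}; col 2 has {1,2,5,6,8}; box has {1,2,4,5,6,7,8,9} → only 3 remains.
D6 = 7: row 6 has {1,2,3,5,8,9}; col 4 has {3,5,6,9}; box has {1,3,4,8,9} → only 7 remains.
E6 = 6: row 6 has {1,2,3,5,7,8,9}; col 5 has {1,3,4,9}; box has {1,3,4,7,8,9} → only 6 remains.
G6 = 4: row 6 has {1,2,3,5,6,7,8,9}; col 7 has {1,2,5,6,7}; box has {1,2,3,5,6,7,8,9} → only 4 remains.
D8 = 8: row 8 has {2,4}; col 4 has {3,5,6,7,9}; box has {1,6,9} → only 8 remains.
D4 = 2: row 4 has {1,3,4,6,7,8,9}; col 4 has {3,5,6,7,8,9}; box has {1,3,4,6,7,8,9} → only 2 remains.
F4 = 5: row 4 has {1,2,3,4,6,7,8,9}; col 6 has {1,4,6,7,8,9}; box has {1,2,3,4,6,7,8,9} → only 5 remains.
D7 = 4: row 7 has {1,2,6,9}; col 4 has {2,3,5,6,7,8,9}; box has {1,6,8,9} → only 4 remains.
F8 = 3: row 8 has {2,4,8}; col 6 has {1,4,5,6,7,8,9}; box has {1,4,6,8,9} → only 3 remains.
G8 = 9: row 8 has {2,3,4,8}; col 7 has {1,2,4,5,6,7}; box has {1,2,4,5,6,7} → only 9 remains.
F9 = 2: row 9 has {1,5,6,7}; col 6 has {1,3,4,5,6,7,8,9}; box has {1,3,4,6,8,9} → only 2 remains.
D1 = 1: row 1 has {5,6,7,9}; col 4 has {2,3,4,5,6,7,8,9}; box has {3,4,5,6,7,9} → only 1 remains.
A7 = 3: row 7 has {1,2,4,6,9}; col 1 has {1,2,5,7,8}; box has {2} → only 3 remains.
H7 = 8: row 7 has {1,2,3,4,6,9}; col 8 has {1,2,5,6,7,9}; box has {1,2,4,5,6,7,9} → only 8 remains.
A8 = 6: row 8 has {2,3,4,8,9}; col 1 has {1,2,3,5,7,8}; box has {2,3} → only 6 remains.
B8 = 7: row 8 has {2,3,4,6,8,9}; col 2 has {1,2,3,5,6,8}; box has {2,3,6} → only 7 remains.
E8 = 5: row 8 has {2,3,4,6,7,8,9}; col 5 has {1,3,4,6,9}; box has {1,2,3,4,6,8,9} → only 5 remains.
C9 = 8: row 9 has {1,2,5,6,7}; col 3 has {4,6,7,9}; box has {2,3,6,7} → only 8 remains.
G9 = 3: row 9 has {1,2,5,6,7,8}; col 7 has {1,2,4,5,6,7,9}; box has {1,2,4,5,6,7,8,9} → only 3 remains.
A1 = 4: row 1 has {1,5,6,7,9}; col 1 has {1,2,3,5,6,7,8}; box has {1,5,6,7,8} → only 4 remains.
H1 = 3: row 1 has {1,4,5,6,7,9}; col 8 has {1,2,5,6,7,8,9}; box has {1,2,5,6,7,9} → only 3 remains.
B2 = 9: row 2 has {1,5,6,7}; col 2 has {1,2,3,5,6,7,8}; box has {1,4,5,6,7,8} → only 9 remains.
G2 = 8: row 2 has {1,5,6,7,9}; col 7 has {1,2,3,4,5,6,7,9}; box has {1,2,3,5,6,7,9} → only 8 remains.
H2 = 4: row 2 has {1,5,6,7,8,9}; col 8 has {1,2,3,5,6,7,8,9}; box has {1,2,3,5,6,7,8,9} → only 4 remains.
C7 = 5: row 7 has {1,2,3,4,6,8,9}; col 3 has {4,6,7,8,9}; box has {2,3,6,7,8} → only 5 remains.
E7 = 7: row 7 has {1,2,3,4,5,6,8,9}; col 5 has {1,3,4,5,6,9}; box has {1,2,3,4,5,6,8,9} → only 7 remains.
C8 = 1: row 8 has {2,3,4,5,6,7,8,9}; col 3 has {4,5,6,7,8,9}; box has {2,3,5,6,7,8} → only 1 remains.
A9 = 9: row 9 has {1,2,3,5,6,7,8}; col 1 has {1,2,3,4,5,6,7,8}; box has {1,2,3,5,6,7,8} → only 9 remains.
B9 = 4: row 9 has {1,2,3,5,6,7,8,9}; col 2 has {1,2,3,5,6,7,8,9}; box has {1,2,3,5,6,7,8,9} → only 4 remains.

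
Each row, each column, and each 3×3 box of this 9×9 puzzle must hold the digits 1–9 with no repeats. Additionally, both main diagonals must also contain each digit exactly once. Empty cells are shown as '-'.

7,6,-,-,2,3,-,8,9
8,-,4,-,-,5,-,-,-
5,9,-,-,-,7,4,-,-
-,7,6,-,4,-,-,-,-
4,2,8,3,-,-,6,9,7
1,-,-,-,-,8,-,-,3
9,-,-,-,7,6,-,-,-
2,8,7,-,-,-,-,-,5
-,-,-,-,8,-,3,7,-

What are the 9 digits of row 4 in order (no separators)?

row 1, column 3 = 1: row 1 has {2,3,6,7,8,9}; col 3 has {4,6,7,8}; box has {4,5,6,7,8,9} → only 1 remains.
row 1, column 4 = 4: row 1 has {1,2,3,6,7,8,9}; col 4 has {3}; box has {2,3,5,7} → only 4 remains.
row 1, column 7 = 5: row 1 has {1,2,3,4,6,7,8,9}; col 7 has {3,4,6}; box has {4,8,9} → only 5 remains.
row 2, column 2 = 3: row 2 has {4,5,8}; col 2 has {2,6,7,8,9}; box has {1,4,5,6,7,8,9}; main diagonal has {7,8} → only 3 remains.
row 3, column 3 = 2: row 3 has {4,5,7,9}; col 3 has {1,4,6,7,8}; box has {1,3,4,5,6,7,8,9}; main diagonal has {3,7,8} → only 2 remains.
row 4, column 1 = 3: row 4 has {4,6,7}; col 1 has {1,2,4,5,7,8,9}; box has {1,2,4,6,7,8} → only 3 remains.
row 5, column 6 = 1: row 5 has {2,3,4,6,7,8,9}; col 6 has {3,5,6,7,8}; box has {3,4,8} → only 1 remains.
row 6, column 2 = 5: row 6 has {1,3,8}; col 2 has {2,3,6,7,8,9}; box has {1,2,3,4,6,7,8} → only 5 remains.
row 6, column 3 = 9: row 6 has {1,3,5,8}; col 3 has {1,2,4,6,7,8}; box has {1,2,3,4,5,6,7,8} → only 9 remains.
row 6, column 5 = 6: row 6 has {1,3,5,8,9}; col 5 has {2,4,7,8}; box has {1,3,4,8} → only 6 remains.
row 6, column 7 = 2: row 6 has {1,3,5,6,8,9}; col 7 has {3,4,5,6}; box has {3,6,7,9} → only 2 remains.
row 6, column 8 = 4: row 6 has {1,2,3,5,6,8,9}; col 8 has {7,8,9}; box has {2,3,6,7,9} → only 4 remains.
row 7, column 7 = 1: row 7 has {6,7,9}; col 7 has {2,3,4,5,6}; box has {3,5,7}; main diagonal has {2,3,7,8} → only 1 remains.
row 7, column 8 = 2: row 7 has {1,6,7,9}; col 8 has {4,7,8,9}; box has {1,3,5,7} → only 2 remains.
row 8, column 7 = 9: row 8 has {2,5,7,8}; col 7 has {1,2,3,4,5,6}; box has {1,2,3,5,7} → only 9 remains.
row 8, column 8 = 6: row 8 has {2,5,7,8,9}; col 8 has {2,4,7,8,9}; box has {1,2,3,5,7,9}; main diagonal has {1,2,3,7,8} → only 6 remains.
row 9, column 1 = 6: row 9 has {3,7,8}; col 1 has {1,2,3,4,5,7,8,9}; box has {2,7,8,9}; anti-diagonal has {4,8,9} → only 6 remains.
row 9, column 3 = 5: row 9 has {3,6,7,8}; col 3 has {1,2,4,6,7,8,9}; box has {2,6,7,8,9} → only 5 remains.
row 9, column 9 = 4: row 9 has {3,5,6,7,8}; col 9 has {3,5,7,9}; box has {1,2,3,5,6,7,9}; main diagonal has {1,2,3,6,7,8} → only 4 remains.
row 2, column 7 = 7: row 2 has {3,4,5,8}; col 7 has {1,2,3,4,5,6,9}; box has {4,5,8,9} → only 7 remains.
row 2, column 8 = 1: row 2 has {3,4,5,7,8}; col 8 has {2,4,6,7,8,9}; box has {4,5,7,8,9}; anti-diagonal has {4,6,8,9} → only 1 remains.
row 3, column 5 = 1: row 3 has {2,4,5,7,9}; col 5 has {2,4,6,7,8}; box has {2,3,4,5,7} → only 1 remains.
row 3, column 8 = 3: row 3 has {1,2,4,5,7,9}; col 8 has {1,2,4,6,7,8,9}; box has {1,4,5,7,8,9} → only 3 remains.
row 3, column 9 = 6: row 3 has {1,2,3,4,5,7,9}; col 9 has {3,4,5,7,9}; box has {1,3,4,5,7,8,9} → only 6 remains.
row 4, column 6 = 2: row 4 has {3,4,6,7}; col 6 has {1,3,5,6,7,8}; box has {1,3,4,6,8}; anti-diagonal has {1,4,6,8,9} → only 2 remains.
row 4, column 7 = 8: row 4 has {2,3,4,6,7}; col 7 has {1,2,3,4,5,6,7,9}; box has {2,3,4,6,7,9} → only 8 remains.
row 4, column 8 = 5: row 4 has {2,3,4,6,7,8}; col 8 has {1,2,3,4,6,7,8,9}; box has {2,3,4,6,7,8,9} → only 5 remains.
row 4, column 9 = 1: row 4 has {2,3,4,5,6,7,8}; col 9 has {3,4,5,6,7,9}; box has {2,3,4,5,6,7,8,9} → only 1 remains.
row 5, column 5 = 5: row 5 has {1,2,3,4,6,7,8,9}; col 5 has {1,2,4,6,7,8}; box has {1,2,3,4,6,8}; main diagonal has {1,2,3,4,6,7,8}; anti-diagonal has {1,2,4,6,8,9} → only 5 remains.
row 6, column 4 = 7: row 6 has {1,2,3,4,5,6,8,9}; col 4 has {3,4}; box has {1,2,3,4,5,6,8}; anti-diagonal has {1,2,4,5,6,8,9} → only 7 remains.
row 7, column 2 = 4: row 7 has {1,2,6,7,9}; col 2 has {2,3,5,6,7,8,9}; box has {2,5,6,7,8,9} → only 4 remains.
row 7, column 3 = 3: row 7 has {1,2,4,6,7,9}; col 3 has {1,2,4,5,6,7,8,9}; box has {2,4,5,6,7,8,9}; anti-diagonal has {1,2,4,5,6,7,8,9} → only 3 remains.
row 7, column 4 = 5: row 7 has {1,2,3,4,6,7,9}; col 4 has {3,4,7}; box has {6,7,8} → only 5 remains.
row 7, column 9 = 8: row 7 has {1,2,3,4,5,6,7,9}; col 9 has {1,3,4,5,6,7,9}; box has {1,2,3,4,5,6,7,9} → only 8 remains.
row 8, column 4 = 1: row 8 has {2,5,6,7,8,9}; col 4 has {3,4,5,7}; box has {5,6,7,8} → only 1 remains.
row 8, column 5 = 3: row 8 has {1,2,5,6,7,8,9}; col 5 has {1,2,4,5,6,7,8}; box has {1,5,6,7,8} → only 3 remains.
row 8, column 6 = 4: row 8 has {1,2,3,5,6,7,8,9}; col 6 has {1,2,3,5,6,7,8}; box has {1,3,5,6,7,8} → only 4 remains.
row 9, column 2 = 1: row 9 has {3,4,5,6,7,8}; col 2 has {2,3,4,5,6,7,8,9}; box has {2,3,4,5,6,7,8,9} → only 1 remains.
row 9, column 6 = 9: row 9 has {1,3,4,5,6,7,8}; col 6 has {1,2,3,4,5,6,7,8}; box has {1,3,4,5,6,7,8} → only 9 remains.
row 2, column 5 = 9: row 2 has {1,3,4,5,7,8}; col 5 has {1,2,3,4,5,6,7,8}; box has {1,2,3,4,5,7} → only 9 remains.
row 2, column 9 = 2: row 2 has {1,3,4,5,7,8,9}; col 9 has {1,3,4,5,6,7,8,9}; box has {1,3,4,5,6,7,8,9} → only 2 remains.
row 3, column 4 = 8: row 3 has {1,2,3,4,5,6,7,9}; col 4 has {1,3,4,5,7}; box has {1,2,3,4,5,7,9} → only 8 remains.
row 4, column 4 = 9: row 4 has {1,2,3,4,5,6,7,8}; col 4 has {1,3,4,5,7,8}; box has {1,2,3,4,5,6,7,8}; main diagonal has {1,2,3,4,5,6,7,8} → only 9 remains.

376942851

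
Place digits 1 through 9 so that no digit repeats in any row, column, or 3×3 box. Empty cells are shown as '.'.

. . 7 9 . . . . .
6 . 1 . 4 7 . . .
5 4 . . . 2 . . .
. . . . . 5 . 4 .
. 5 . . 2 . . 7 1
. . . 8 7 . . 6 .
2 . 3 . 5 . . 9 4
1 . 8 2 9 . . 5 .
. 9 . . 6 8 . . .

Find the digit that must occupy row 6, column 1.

9

row 3, column 3 = 9 (sole candidate).
row 7, column 6 = 1 (sole candidate).
row 7, column 4 = 7 (sole candidate).
row 7, column 2 = 6 (sole candidate).
row 7, column 7 = 8 (sole candidate).
row 8, column 2 = 7 (sole candidate).
row 9, column 1 = 4 (sole candidate).
row 9, column 3 = 5 (sole candidate).
row 9, column 4 = 3 (sole candidate).
row 2, column 4 = 5 (sole candidate).
row 8, column 6 = 4 (sole candidate).
row 1, column 7 = 4 (hidden single in row 1).
row 1, column 9 = 5 (hidden single in row 1).
row 1, column 6 = 6 (hidden single in row 1).
row 3, column 4 = 1 (sole candidate).
row 4, column 4 = 6 (sole candidate).
row 5, column 4 = 4 (sole candidate).
row 4, column 3 = 2 (sole candidate).
row 5, column 3 = 6 (sole candidate).
row 6, column 3 = 4 (sole candidate).
row 1, column 8 = 1 (hidden single in row 1).
row 9, column 8 = 2 (sole candidate).
row 9, column 9 = 7 (sole candidate).
row 9, column 7 = 1 (sole candidate).
row 1, column 2 = 2 (hidden single in row 1).
row 3, column 7 = 7 (hidden single in row 3).
row 3, column 9 = 6 (hidden single in row 3).
row 8, column 9 = 3 (sole candidate).
row 8, column 7 = 6 (sole candidate).
row 4, column 1 = 7 (hidden single in row 4).
row 5, column 1 = 8 (hidden single in row 5).
row 1, column 1 = 3 (sole candidate).
row 1, column 5 = 8 (sole candidate).
row 2, column 2 = 8 (sole candidate).
row 2, column 8 = 3 (sole candidate).
row 3, column 5 = 3 (sole candidate).
row 3, column 8 = 8 (sole candidate).
row 4, column 5 = 1 (sole candidate).
row 6, column 1 = 9: row 6 has {4,6,7,8}; col 1 has {1,2,3,4,5,6,7,8}; box has {2,4,5,6,7,8} → only 9 remains.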